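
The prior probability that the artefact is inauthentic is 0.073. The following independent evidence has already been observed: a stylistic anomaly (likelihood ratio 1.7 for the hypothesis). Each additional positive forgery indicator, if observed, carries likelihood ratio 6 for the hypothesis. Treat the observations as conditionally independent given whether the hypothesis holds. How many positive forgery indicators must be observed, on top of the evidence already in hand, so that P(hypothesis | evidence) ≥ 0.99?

4

Prior odds = 0.073/0.927 = 73/927.
Bayes factor of the evidence already in hand = 1.7.
Odds after that evidence = (73/927) × 1.7 = 1241/9270.
Target odds = 0.99/0.01 = 99.
Need 6ⁿ ≥ 99 ÷ (1241/9270) = 917730/1241.
6³ = 216 falls short of 917730/1241 but 6⁴ = 1296 reaches it, so n = 4.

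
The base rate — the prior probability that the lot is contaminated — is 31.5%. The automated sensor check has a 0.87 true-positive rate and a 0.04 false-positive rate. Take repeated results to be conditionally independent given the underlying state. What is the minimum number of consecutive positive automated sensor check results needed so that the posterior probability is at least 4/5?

Prior odds: 0.315 ÷ 0.685 = 63/137.
Likelihood ratio of a positive result = 0.87/0.04 = 21.75.
Target posterior odds = 0.8/0.2 = 4.
Require 21.75ⁿ ≥ 4 ÷ (63/137) = 548/63.
21.75¹ = 21.75, which meets the required 548/63; so n = 1.

1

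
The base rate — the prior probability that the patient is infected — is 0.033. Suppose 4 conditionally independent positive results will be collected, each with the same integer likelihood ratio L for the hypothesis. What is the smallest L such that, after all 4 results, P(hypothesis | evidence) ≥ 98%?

Prior odds = 0.033/0.967 = 33/967.
Target odds = 0.98/0.02 = 49.
Need L⁴ ≥ 49 ÷ (33/967) = 47383/33.
6⁴ = 1296 < 47383/33 ≤ 2401 = 7⁴, so L = 7.

7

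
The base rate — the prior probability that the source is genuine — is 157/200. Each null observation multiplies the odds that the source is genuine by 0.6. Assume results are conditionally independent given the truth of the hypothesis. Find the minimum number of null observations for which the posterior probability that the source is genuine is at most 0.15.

6

Prior odds: 0.785 ÷ 0.215 = 157/43.
Likelihood ratio per null observation = 0.6.
Target odds: 0.15 ÷ 0.85 = 3/17.
Need (157/43) × 0.6ⁿ ≤ 3/17, i.e. 0.6ⁿ ≤ 129/2669.
0.6⁵ = 0.07776 is still above 129/2669 but 0.6⁶ = 729/15625 is at or below it, so n = 6.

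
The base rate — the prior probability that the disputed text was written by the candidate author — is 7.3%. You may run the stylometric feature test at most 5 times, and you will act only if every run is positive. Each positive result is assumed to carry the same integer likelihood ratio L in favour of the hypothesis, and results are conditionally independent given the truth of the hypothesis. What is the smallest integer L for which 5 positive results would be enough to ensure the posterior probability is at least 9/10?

Prior odds = 0.073/0.927 = 73/927.
Target odds = 0.9/0.1 = 9.
Need L⁵ ≥ 9 ÷ (73/927) = 8343/73.
2⁵ = 32 < 8343/73 ≤ 243 = 3⁵, so L = 3.

3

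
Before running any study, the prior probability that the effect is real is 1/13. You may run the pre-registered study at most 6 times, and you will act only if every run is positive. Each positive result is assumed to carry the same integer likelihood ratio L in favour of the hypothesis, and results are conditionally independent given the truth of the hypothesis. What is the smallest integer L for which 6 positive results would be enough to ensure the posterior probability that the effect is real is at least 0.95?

Prior odds = (1/13)/(12/13) = 1/12.
Target odds = 0.95/0.05 = 19.
Need L⁶ ≥ 19 ÷ (1/12) = 228.
2⁶ = 64 < 228 ≤ 729 = 3⁶, so L = 3.

3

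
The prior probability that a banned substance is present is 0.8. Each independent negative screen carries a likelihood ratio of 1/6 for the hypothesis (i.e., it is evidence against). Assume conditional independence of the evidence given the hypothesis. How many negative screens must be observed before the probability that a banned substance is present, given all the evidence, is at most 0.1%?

Prior odds: 0.8 ÷ 0.2 = 4.
Likelihood ratio per negative screen = 1/6.
Target odds: 0.001 ÷ 0.999 = 1/999.
Need 4 × (1/6)ⁿ ≤ 1/999, i.e. (1/6)ⁿ ≤ 1/3996.
(1/6)⁴ = 1/1296 is still above 1/3996 but (1/6)⁵ = 1/7776 is at or below it, so n = 5.

5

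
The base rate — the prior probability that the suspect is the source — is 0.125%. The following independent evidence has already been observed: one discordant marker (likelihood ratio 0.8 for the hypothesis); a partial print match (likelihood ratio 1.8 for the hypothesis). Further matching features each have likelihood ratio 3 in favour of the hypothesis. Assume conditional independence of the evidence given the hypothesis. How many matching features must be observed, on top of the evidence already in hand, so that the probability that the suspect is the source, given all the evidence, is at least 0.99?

Prior odds = 0.00125/0.99875 = 1/799.
Combined Bayes factor of the evidence already in hand = 0.8 × 1.8 = 1.44.
Odds after that evidence = (1/799) × 1.44 = 36/19975.
Target odds = 0.99/0.01 = 99.
Need 3ⁿ ≥ 99 ÷ (36/19975) = 54931.25.
3⁹ = 19683 falls short of 54931.25 but 3¹⁰ = 59049 reaches it, so n = 10.

10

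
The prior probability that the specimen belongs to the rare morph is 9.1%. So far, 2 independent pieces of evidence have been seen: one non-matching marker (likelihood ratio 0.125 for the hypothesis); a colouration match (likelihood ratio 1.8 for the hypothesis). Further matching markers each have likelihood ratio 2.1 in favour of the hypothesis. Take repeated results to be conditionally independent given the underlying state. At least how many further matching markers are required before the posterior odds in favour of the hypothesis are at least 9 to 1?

9

Prior odds = 0.091/0.909 = 91/909.
Combined Bayes factor of the evidence already in hand = 0.125 × 1.8 = 0.225.
Odds after that evidence = (91/909) × 0.225 = 91/4040.
Target odds = 9.
Need 2.1ⁿ ≥ 9 ÷ (91/4040) = 36360/91.
2.1⁸ ≈378.229 falls short of 36360/91 but 2.1⁹ ≈794.28 reaches it, so n = 9.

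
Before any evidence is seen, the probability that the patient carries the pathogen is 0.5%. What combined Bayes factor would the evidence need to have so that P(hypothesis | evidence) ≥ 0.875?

Prior odds = 0.005/0.995 = 1/199.
Target odds = 0.875/0.125 = 7.
Required Bayes factor = 7 ÷ (1/199) = 1393.

1393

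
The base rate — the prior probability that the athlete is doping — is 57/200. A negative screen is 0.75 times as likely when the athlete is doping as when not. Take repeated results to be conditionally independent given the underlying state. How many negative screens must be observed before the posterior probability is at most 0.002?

Prior odds = 0.285/0.715 = 57/143.
Likelihood ratio per negative screen = 0.75.
Target posterior odds = 0.002/0.998 = 1/499.
Require 0.75ⁿ ≤ 1/499 ÷ (57/143) = 143/28443.
0.75¹⁸ ≈0.00563771 is still above 143/28443 but 0.75¹⁹ ≈0.00422828 is at or below it, so n = 19.

19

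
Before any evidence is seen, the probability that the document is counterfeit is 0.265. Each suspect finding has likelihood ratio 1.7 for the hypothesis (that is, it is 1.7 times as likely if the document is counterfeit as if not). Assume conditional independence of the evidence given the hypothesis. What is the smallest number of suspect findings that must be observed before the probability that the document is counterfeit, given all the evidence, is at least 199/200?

12

Prior odds = 0.265/0.735 = 53/147.
Likelihood ratio per suspect finding = 1.7.
Target posterior odds = 0.995/0.005 = 199.
Require 1.7ⁿ ≥ 199 ÷ (53/147) = 29253/53.
1.7¹¹ ≈342.719 falls short of 29253/53 but 1.7¹² ≈582.622 reaches it, so n = 12.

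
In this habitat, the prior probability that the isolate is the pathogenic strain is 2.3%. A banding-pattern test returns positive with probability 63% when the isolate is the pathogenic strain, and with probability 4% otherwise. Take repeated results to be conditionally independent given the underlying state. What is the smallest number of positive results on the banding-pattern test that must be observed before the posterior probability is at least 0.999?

Prior odds = 0.023/0.977 = 23/977.
Likelihood ratio of a positive result = 0.63/0.04 = 15.75.
Target odds: 0.999 ÷ 0.001 = 999.
Need (23/977) × 15.75ⁿ ≥ 999, i.e. 15.75ⁿ ≥ 976023/23.
15.75³ = 3906.984375 falls short of 976023/23 but 15.75⁴ = 15752961/256 reaches it, so n = 4.

4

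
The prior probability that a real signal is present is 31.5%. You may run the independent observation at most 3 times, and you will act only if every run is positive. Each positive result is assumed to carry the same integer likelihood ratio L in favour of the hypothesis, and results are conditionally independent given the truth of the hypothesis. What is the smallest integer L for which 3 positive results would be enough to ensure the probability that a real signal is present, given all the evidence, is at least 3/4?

Prior odds = 0.315/0.685 = 63/137.
Target odds = 0.75/0.25 = 3.
Need L³ ≥ 3 ÷ (63/137) = 137/21.
1³ = 1 < 137/21 ≤ 8 = 2³, so L = 2.

2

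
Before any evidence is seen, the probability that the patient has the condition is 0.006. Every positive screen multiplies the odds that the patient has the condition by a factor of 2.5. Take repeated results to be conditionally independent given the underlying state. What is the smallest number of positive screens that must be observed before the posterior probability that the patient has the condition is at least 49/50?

10

Prior odds = 0.006/0.994 = 3/497.
Likelihood ratio per positive screen = 2.5.
Target odds: 0.98 ÷ 0.02 = 49.
Require 2.5ⁿ ≥ 49 ÷ (3/497) = 24353/3.
2.5⁹ = 1953125/512 falls short of 24353/3 but 2.5¹⁰ = 9765625/1024 reaches it, so n = 10.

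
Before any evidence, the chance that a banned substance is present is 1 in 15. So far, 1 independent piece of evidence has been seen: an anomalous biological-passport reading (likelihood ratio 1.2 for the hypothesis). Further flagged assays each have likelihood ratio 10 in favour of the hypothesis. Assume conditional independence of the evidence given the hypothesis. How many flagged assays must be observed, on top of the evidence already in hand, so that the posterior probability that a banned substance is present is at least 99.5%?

4

Prior odds = (1/15)/(14/15) = 1/14.
Bayes factor of the evidence already in hand = 1.2.
Odds after that evidence = (1/14) × 1.2 = 3/35.
Target odds = 0.995/0.005 = 199.
Need 10ⁿ ≥ 199 ÷ (3/35) = 6965/3.
10³ = 1000 falls short of 6965/3 but 10⁴ = 10000 reaches it, so n = 4.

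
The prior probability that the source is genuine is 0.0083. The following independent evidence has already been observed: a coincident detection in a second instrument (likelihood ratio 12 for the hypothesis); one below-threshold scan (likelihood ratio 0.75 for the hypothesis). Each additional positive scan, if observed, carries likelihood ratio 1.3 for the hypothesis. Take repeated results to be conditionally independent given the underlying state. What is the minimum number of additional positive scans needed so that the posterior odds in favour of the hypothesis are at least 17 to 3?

Prior odds = 0.0083/0.9917 = 83/9917.
Combined Bayes factor of the evidence already in hand = 12 × 0.75 = 9.
Odds after that evidence = (83/9917) × 9 = 747/9917.
Target odds = 17/3.
Need 1.3ⁿ ≥ 17/3 ÷ (747/9917) = 168589/2241.
1.3¹⁶ ≈66.5417 falls short of 168589/2241 but 1.3¹⁷ ≈86.5042 reaches it, so n = 17.

17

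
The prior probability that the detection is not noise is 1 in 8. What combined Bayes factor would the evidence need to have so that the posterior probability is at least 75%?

Prior odds = 0.125/0.875 = 1/7.
Target odds = 0.75/0.25 = 3.
Required Bayes factor = 3 ÷ (1/7) = 21.

21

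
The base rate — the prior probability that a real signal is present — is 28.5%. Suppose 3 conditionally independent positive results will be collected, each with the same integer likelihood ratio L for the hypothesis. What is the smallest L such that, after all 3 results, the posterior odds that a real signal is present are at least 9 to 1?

3

Prior odds = 0.285/0.715 = 57/143.
Target odds = 9.
Need L³ ≥ 9 ÷ (57/143) = 429/19.
2³ = 8 < 429/19 ≤ 27 = 3³, so L = 3.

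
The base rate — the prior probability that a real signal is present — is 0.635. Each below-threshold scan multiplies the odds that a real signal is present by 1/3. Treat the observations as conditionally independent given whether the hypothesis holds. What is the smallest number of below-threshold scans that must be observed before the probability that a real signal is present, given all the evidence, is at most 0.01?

Prior odds = 0.635/0.365 = 127/73.
Likelihood ratio per below-threshold scan = 1/3.
Target posterior odds = 0.01/0.99 = 1/99.
Require (1/3)ⁿ ≤ 1/99 ÷ (127/73) = 73/12573.
(1/3)⁴ = 1/81 is still above 73/12573 but (1/3)⁵ = 1/243 is at or below it, so n = 5.

5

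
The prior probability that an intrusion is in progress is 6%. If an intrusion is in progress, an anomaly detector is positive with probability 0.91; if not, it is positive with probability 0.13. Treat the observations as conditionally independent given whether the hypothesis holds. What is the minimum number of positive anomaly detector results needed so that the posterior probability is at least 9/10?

3

Prior odds = 0.06/0.94 = 3/47.
Likelihood ratio of a positive = 0.91/0.13 = 7.
Target odds: 0.9 ÷ 0.1 = 9.
Require 7ⁿ ≥ 9 ÷ (3/47) = 141.
7² = 49 falls short of 141 but 7³ = 343 reaches it, so n = 3.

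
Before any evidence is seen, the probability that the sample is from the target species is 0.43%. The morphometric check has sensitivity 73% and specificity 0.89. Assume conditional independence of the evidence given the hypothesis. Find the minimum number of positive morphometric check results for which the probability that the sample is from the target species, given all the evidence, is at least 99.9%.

7

Prior odds = 0.0043/0.9957 = 43/9957.
False-positive rate = 1 − 0.89 = 0.11; likelihood ratio of a positive = 0.73/0.11 = 73/11.
Target odds: 0.999 ÷ 0.001 = 999.
Require (73/11)ⁿ ≥ 999 ÷ (43/9957) = 9947043/43.
(73/11)⁶ ≈85424.2 falls short of 9947043/43 but (73/11)⁷ ≈566906 reaches it, so n = 7.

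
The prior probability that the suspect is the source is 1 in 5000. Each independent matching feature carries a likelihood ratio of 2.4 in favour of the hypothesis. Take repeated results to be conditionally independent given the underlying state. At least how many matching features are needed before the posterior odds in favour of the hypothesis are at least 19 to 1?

14

Prior odds = 0.0002/0.9998 = 1/4999.
Likelihood ratio per matching feature = 2.4.
Target odds = 19.
Need (1/4999) × 2.4ⁿ ≥ 19, i.e. 2.4ⁿ ≥ 94981.
2.4¹³ ≈87648.8 falls short of 94981 but 2.4¹⁴ ≈210357 reaches it, so n = 14.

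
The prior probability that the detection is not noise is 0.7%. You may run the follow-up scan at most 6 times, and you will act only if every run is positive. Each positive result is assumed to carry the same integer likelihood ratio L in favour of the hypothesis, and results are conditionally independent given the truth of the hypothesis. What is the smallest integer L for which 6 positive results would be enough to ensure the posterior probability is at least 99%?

5

Prior odds = 0.007/0.993 = 7/993.
Target odds = 0.99/0.01 = 99.
Need L⁶ ≥ 99 ÷ (7/993) = 98307/7.
4⁶ = 4096 < 98307/7 ≤ 15625 = 5⁶, so L = 5.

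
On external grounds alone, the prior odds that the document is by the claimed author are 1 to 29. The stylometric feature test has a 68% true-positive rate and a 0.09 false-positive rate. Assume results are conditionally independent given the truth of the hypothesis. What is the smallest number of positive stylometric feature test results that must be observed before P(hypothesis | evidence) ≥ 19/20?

4

Prior odds = 1/29.
Likelihood ratio of a positive result = 0.68/0.09 = 68/9.
Target posterior odds = 0.95/0.05 = 19.
Require (68/9)ⁿ ≥ 19 ÷ (1/29) = 551.
(68/9)³ = 314432/729 falls short of 551 but (68/9)⁴ = 21381376/6561 reaches it, so n = 4.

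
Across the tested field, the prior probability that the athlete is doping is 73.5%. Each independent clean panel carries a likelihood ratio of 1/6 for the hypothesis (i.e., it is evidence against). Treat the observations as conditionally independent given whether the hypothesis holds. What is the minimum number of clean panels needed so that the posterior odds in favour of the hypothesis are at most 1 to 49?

Prior odds: 0.735 ÷ 0.265 = 147/53.
Likelihood ratio per clean panel = 1/6.
Target odds = 1/49.
Require (1/6)ⁿ ≤ 1/49 ÷ (147/53) = 53/7203.
(1/6)² = 1/36 is still above 53/7203 but (1/6)³ = 1/216 is at or below it, so n = 3.

3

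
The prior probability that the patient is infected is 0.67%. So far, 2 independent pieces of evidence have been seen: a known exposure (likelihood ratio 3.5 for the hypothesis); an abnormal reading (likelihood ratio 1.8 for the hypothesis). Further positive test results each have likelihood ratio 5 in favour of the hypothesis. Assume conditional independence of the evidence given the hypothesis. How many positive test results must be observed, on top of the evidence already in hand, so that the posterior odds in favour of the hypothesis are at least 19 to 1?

Prior odds = 0.0067/0.9933 = 67/9933.
Combined Bayes factor of the evidence already in hand = 3.5 × 1.8 = 6.3.
Odds after that evidence = (67/9933) × 6.3 = 201/4730.
Target odds = 19.
Need 5ⁿ ≥ 19 ÷ (201/4730) = 89870/201.
5³ = 125 falls short of 89870/201 but 5⁴ = 625 reaches it, so n = 4.

4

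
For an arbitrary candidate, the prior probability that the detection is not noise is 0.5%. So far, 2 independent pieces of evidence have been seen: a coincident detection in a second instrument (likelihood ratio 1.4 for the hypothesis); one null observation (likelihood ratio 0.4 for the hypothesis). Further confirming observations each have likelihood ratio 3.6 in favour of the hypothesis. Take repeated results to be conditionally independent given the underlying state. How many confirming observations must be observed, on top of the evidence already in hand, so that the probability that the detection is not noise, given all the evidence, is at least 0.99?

9

Prior odds = 0.005/0.995 = 1/199.
Combined Bayes factor of the evidence already in hand = 1.4 × 0.4 = 0.56.
Odds after that evidence = (1/199) × 0.56 = 14/4975.
Target odds = 0.99/0.01 = 99.
Need 3.6ⁿ ≥ 99 ÷ (14/4975) = 492525/14.
3.6⁸ ≈28211.1 falls short of 492525/14 but 3.6⁹ ≈101560 reaches it, so n = 9.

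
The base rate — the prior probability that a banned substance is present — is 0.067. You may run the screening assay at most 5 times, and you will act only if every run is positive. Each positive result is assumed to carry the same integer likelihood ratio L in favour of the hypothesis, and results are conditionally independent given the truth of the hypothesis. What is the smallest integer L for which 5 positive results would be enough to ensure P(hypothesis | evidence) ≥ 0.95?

4

Prior odds = 0.067/0.933 = 67/933.
Target odds = 0.95/0.05 = 19.
Need L⁵ ≥ 19 ÷ (67/933) = 17727/67.
3⁵ = 243 < 17727/67 ≤ 1024 = 4⁵, so L = 4.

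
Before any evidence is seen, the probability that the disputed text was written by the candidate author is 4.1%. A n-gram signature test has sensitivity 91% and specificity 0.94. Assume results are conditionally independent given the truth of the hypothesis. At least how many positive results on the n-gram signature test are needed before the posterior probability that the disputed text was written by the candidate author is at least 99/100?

3

Prior odds: 0.041 ÷ 0.959 = 41/959.
False-positive rate = 1 − 0.94 = 0.06; likelihood ratio of a positive = 0.91/0.06 = 91/6.
Target odds: 0.99 ÷ 0.01 = 99.
Require (91/6)ⁿ ≥ 99 ÷ (41/959) = 94941/41.
(91/6)² = 8281/36 falls short of 94941/41 but (91/6)³ = 753571/216 reaches it, so n = 3.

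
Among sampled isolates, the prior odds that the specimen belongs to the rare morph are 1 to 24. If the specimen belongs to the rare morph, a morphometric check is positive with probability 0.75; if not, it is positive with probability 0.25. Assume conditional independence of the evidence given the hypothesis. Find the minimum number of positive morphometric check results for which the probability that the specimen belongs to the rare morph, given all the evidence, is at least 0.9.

5

Prior odds = 1/24.
Likelihood ratio of a positive = 0.75/0.25 = 3.
Target odds: 0.9 ÷ 0.1 = 9.
Need (1/24) × 3ⁿ ≥ 9, i.e. 3ⁿ ≥ 216.
3⁴ = 81 falls short of 216 but 3⁵ = 243 reaches it, so n = 5.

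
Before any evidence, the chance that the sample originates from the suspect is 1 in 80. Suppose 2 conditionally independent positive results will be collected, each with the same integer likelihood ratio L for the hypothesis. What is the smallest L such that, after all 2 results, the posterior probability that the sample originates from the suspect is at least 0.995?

126

Prior odds = 0.0125/0.9875 = 1/79.
Target odds = 0.995/0.005 = 199.
Need L² ≥ 199 ÷ (1/79) = 15721.
125² = 15625 < 15721 ≤ 15876 = 126², so L = 126.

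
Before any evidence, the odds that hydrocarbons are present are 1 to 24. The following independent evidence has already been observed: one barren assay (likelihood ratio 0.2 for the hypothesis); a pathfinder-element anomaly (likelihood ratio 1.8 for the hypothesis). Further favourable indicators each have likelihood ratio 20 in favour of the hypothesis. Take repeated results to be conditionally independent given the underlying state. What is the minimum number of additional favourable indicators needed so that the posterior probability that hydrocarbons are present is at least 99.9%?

Prior odds = 1/24.
Combined Bayes factor of the evidence already in hand = 0.2 × 1.8 = 0.36.
Odds after that evidence = (1/24) × 0.36 = 0.015.
Target odds = 0.999/0.001 = 999.
Need 20ⁿ ≥ 999 ÷ 0.015 = 66600.
20³ = 8000 falls short of 66600 but 20⁴ = 160000 reaches it, so n = 4.

4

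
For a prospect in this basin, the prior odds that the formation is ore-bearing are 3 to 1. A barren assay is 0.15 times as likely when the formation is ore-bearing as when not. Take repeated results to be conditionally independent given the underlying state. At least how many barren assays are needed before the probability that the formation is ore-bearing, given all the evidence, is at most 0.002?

4

Prior odds = 3.
Likelihood ratio per barren assay = 0.15.
Target odds: 0.002 ÷ 0.998 = 1/499.
Need 3 × 0.15ⁿ ≤ 1/499, i.e. 0.15ⁿ ≤ 1/1497.
0.15³ = 0.003375 is still above 1/1497 but 0.15⁴ = 81/160000 is at or below it, so n = 4.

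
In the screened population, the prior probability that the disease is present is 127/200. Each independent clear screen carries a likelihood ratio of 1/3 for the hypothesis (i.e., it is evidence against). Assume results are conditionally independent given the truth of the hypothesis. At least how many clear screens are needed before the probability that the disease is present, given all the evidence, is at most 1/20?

4

Prior odds: 0.635 ÷ 0.365 = 127/73.
Likelihood ratio per clear screen = 1/3.
Target odds: 0.05 ÷ 0.95 = 1/19.
Need (127/73) × (1/3)ⁿ ≤ 1/19, i.e. (1/3)ⁿ ≤ 73/2413.
(1/3)³ = 1/27 is still above 73/2413 but (1/3)⁴ = 1/81 is at or below it, so n = 4.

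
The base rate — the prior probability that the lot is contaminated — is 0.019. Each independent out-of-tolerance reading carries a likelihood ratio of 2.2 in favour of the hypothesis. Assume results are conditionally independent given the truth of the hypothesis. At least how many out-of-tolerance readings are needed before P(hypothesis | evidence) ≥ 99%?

Prior odds: 0.019 ÷ 0.981 = 19/981.
Likelihood ratio per out-of-tolerance reading = 2.2.
Target posterior odds = 0.99/0.01 = 99.
Need (19/981) × 2.2ⁿ ≥ 99, i.e. 2.2ⁿ ≥ 97119/19.
2.2¹⁰ ≈2655.99 falls short of 97119/19 but 2.2¹¹ ≈5843.18 reaches it, so n = 11.

11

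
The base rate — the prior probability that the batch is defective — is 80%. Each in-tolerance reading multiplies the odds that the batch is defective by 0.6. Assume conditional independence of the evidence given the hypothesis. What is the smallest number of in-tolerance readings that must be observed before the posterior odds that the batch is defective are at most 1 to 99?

12

Prior odds: 0.8 ÷ 0.2 = 4.
Likelihood ratio per in-tolerance reading = 0.6.
Target odds = 1/99.
Require 0.6ⁿ ≤ 1/99 ÷ 4 = 1/396.
0.6¹¹ = 177147/48828125 is still above 1/396 but 0.6¹² = 531441/244140625 is at or below it, so n = 12.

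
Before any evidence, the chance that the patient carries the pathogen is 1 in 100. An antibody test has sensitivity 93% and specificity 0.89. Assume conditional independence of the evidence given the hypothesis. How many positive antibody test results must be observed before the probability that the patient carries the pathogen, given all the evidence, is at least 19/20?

Prior odds: 0.01 ÷ 0.99 = 1/99.
False-positive rate = 1 − 0.89 = 0.11; likelihood ratio of a positive = 0.93/0.11 = 93/11.
Target odds: 0.95 ÷ 0.05 = 19.
Need (1/99) × (93/11)ⁿ ≥ 19, i.e. (93/11)ⁿ ≥ 1881.
(93/11)³ = 804357/1331 falls short of 1881 but (93/11)⁴ = 74805201/14641 reaches it, so n = 4.

4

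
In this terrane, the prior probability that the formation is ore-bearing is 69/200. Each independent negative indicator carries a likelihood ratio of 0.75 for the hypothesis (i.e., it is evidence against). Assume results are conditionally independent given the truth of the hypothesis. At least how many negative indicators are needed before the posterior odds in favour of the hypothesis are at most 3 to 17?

4

Prior odds: 0.345 ÷ 0.655 = 69/131.
Likelihood ratio per negative indicator = 0.75.
Target odds = 3/17.
Need (69/131) × 0.75ⁿ ≤ 3/17, i.e. 0.75ⁿ ≤ 131/391.
0.75³ = 0.421875 is still above 131/391 but 0.75⁴ = 0.31640625 is at or below it, so n = 4.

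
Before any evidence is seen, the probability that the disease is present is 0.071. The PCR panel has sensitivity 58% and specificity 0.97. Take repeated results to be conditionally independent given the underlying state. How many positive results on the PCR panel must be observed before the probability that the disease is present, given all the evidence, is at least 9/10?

Prior odds = 0.071/0.929 = 71/929.
False-positive rate = 1 − 0.97 = 0.03; likelihood ratio of a positive = 0.58/0.03 = 58/3.
Target odds: 0.9 ÷ 0.1 = 9.
Require (58/3)ⁿ ≥ 9 ÷ (71/929) = 8361/71.
(58/3)¹ = 58/3 falls short of 8361/71 but (58/3)² = 3364/9 reaches it, so n = 2.

2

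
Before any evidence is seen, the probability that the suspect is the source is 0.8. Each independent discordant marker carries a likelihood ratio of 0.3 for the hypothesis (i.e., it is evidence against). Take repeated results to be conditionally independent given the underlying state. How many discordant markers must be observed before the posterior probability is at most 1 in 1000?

Prior odds = 0.8/0.2 = 4.
Likelihood ratio per discordant marker = 0.3.
Target posterior odds = 0.001/0.999 = 1/999.
Require 0.3ⁿ ≤ 1/999 ÷ 4 = 1/3996.
0.3⁶ = 729/1000000 is still above 1/3996 but 0.3⁷ = 2187/10000000 is at or below it, so n = 7.

7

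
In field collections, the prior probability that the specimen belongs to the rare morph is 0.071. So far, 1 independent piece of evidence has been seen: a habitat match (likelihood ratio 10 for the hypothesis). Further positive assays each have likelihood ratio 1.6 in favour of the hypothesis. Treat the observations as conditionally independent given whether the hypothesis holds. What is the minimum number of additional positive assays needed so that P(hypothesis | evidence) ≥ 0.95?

7

Prior odds = 0.071/0.929 = 71/929.
Bayes factor of the evidence already in hand = 10.
Odds after that evidence = (71/929) × 10 = 710/929.
Target odds = 0.95/0.05 = 19.
Need 1.6ⁿ ≥ 19 ÷ (710/929) = 17651/710.
1.6⁶ = 262144/15625 falls short of 17651/710 but 1.6⁷ = 2097152/78125 reaches it, so n = 7.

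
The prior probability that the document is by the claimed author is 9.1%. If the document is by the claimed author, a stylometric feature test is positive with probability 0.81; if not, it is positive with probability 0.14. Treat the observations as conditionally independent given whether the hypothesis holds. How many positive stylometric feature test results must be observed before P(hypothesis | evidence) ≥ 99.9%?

6

Prior odds: 0.091 ÷ 0.909 = 91/909.
Likelihood ratio of a positive = 0.81/0.14 = 81/14.
Target odds: 0.999 ÷ 0.001 = 999.
Require (81/14)ⁿ ≥ 999 ÷ (91/909) = 908091/91.
(81/14)⁵ ≈6483.13 falls short of 908091/91 but (81/14)⁶ ≈37509.6 reaches it, so n = 6.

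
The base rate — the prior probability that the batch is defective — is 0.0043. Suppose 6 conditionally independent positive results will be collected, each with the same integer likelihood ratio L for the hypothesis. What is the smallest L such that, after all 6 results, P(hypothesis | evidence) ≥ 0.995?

6

Prior odds = 0.0043/0.9957 = 43/9957.
Target odds = 0.995/0.005 = 199.
Need L⁶ ≥ 199 ÷ (43/9957) = 1981443/43.
5⁶ = 15625 < 1981443/43 ≤ 46656 = 6⁶, so L = 6.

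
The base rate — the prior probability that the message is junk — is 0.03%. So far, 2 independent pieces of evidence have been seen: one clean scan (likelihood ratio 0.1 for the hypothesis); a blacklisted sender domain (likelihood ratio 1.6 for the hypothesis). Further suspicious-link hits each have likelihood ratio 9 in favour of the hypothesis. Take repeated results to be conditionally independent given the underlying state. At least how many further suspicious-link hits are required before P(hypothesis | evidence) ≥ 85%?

Prior odds = 0.0003/0.9997 = 3/9997.
Combined Bayes factor of the evidence already in hand = 0.1 × 1.6 = 0.16.
Odds after that evidence = (3/9997) × 0.16 = 12/249925.
Target odds = 0.85/0.15 = 17/3.
Need 9ⁿ ≥ 17/3 ÷ (12/249925) = 4248725/36.
9⁵ = 59049 falls short of 4248725/36 but 9⁶ = 531441 reaches it, so n = 6.

6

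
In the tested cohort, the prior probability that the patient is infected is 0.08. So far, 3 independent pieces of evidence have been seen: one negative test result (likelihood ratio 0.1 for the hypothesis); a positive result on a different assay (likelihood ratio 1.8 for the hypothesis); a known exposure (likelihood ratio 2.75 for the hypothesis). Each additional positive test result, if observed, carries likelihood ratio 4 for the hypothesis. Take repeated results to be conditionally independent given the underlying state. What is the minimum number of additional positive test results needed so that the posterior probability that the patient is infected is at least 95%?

Prior odds = 0.08/0.92 = 2/23.
Combined Bayes factor of the evidence already in hand = 0.1 × 1.8 × 2.75 = 0.495.
Odds after that evidence = (2/23) × 0.495 = 99/2300.
Target odds = 0.95/0.05 = 19.
Need 4ⁿ ≥ 19 ÷ (99/2300) = 43700/99.
4⁴ = 256 falls short of 43700/99 but 4⁵ = 1024 reaches it, so n = 5.

5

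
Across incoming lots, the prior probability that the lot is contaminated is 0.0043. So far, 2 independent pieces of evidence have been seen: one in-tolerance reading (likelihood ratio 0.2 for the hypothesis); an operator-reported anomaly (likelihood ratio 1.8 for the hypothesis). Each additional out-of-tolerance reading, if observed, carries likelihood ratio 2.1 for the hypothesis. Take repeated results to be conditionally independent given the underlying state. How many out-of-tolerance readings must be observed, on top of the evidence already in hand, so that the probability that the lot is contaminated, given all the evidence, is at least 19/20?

Prior odds = 0.0043/0.9957 = 43/9957.
Combined Bayes factor of the evidence already in hand = 0.2 × 1.8 = 0.36.
Odds after that evidence = (43/9957) × 0.36 = 129/82975.
Target odds = 0.95/0.05 = 19.
Need 2.1ⁿ ≥ 19 ÷ (129/82975) = 1576525/129.
2.1¹² ≈7355.83 falls short of 1576525/129 but 2.1¹³ ≈15447.2 reaches it, so n = 13.

13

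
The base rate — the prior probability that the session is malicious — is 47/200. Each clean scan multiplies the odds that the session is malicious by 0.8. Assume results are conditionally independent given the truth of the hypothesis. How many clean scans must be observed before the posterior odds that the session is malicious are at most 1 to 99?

Prior odds: 0.235 ÷ 0.765 = 47/153.
Likelihood ratio per clean scan = 0.8.
Target odds = 1/99.
Need (47/153) × 0.8ⁿ ≤ 1/99, i.e. 0.8ⁿ ≤ 17/517.
0.8¹⁵ ≈0.0351844 is still above 17/517 but 0.8¹⁶ ≈0.0281475 is at or below it, so n = 16.

16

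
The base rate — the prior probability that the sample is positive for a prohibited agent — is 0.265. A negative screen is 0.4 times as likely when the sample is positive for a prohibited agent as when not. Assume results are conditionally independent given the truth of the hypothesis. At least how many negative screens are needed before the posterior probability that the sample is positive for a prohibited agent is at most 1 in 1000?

7

Prior odds = 0.265/0.735 = 53/147.
Likelihood ratio per negative screen = 0.4.
Target posterior odds = 0.001/0.999 = 1/999.
Require 0.4ⁿ ≤ 1/999 ÷ (53/147) = 49/17649.
0.4⁶ = 64/15625 is still above 49/17649 but 0.4⁷ = 128/78125 is at or below it, so n = 7.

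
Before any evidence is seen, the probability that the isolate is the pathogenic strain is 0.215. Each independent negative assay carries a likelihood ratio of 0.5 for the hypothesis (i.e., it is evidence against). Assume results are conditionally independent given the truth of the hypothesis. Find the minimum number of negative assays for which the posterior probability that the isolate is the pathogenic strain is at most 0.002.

8

Prior odds: 0.215 ÷ 0.785 = 43/157.
Likelihood ratio per negative assay = 0.5.
Target odds: 0.002 ÷ 0.998 = 1/499.
Need (43/157) × 0.5ⁿ ≤ 1/499, i.e. 0.5ⁿ ≤ 157/21457.
0.5⁷ = 0.0078125 is still above 157/21457 but 0.5⁸ = 0.00390625 is at or below it, so n = 8.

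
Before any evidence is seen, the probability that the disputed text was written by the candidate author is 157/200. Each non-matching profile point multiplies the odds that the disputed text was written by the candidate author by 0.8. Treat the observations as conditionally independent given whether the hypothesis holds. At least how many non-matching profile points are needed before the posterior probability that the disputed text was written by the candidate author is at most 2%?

24

Prior odds = 0.785/0.215 = 157/43.
Likelihood ratio per non-matching profile point = 0.8.
Target posterior odds = 0.02/0.98 = 1/49.
Require 0.8ⁿ ≤ 1/49 ÷ (157/43) = 43/7693.
0.8²³ ≈0.00590296 is still above 43/7693 but 0.8²⁴ ≈0.00472237 is at or below it, so n = 24.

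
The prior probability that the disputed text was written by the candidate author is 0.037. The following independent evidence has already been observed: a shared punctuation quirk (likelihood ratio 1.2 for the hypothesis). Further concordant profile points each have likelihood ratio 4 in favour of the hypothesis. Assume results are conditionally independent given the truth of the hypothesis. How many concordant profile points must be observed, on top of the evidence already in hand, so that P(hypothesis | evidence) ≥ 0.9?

4

Prior odds = 0.037/0.963 = 37/963.
Bayes factor of the evidence already in hand = 1.2.
Odds after that evidence = (37/963) × 1.2 = 74/1605.
Target odds = 0.9/0.1 = 9.
Need 4ⁿ ≥ 9 ÷ (74/1605) = 14445/74.
4³ = 64 falls short of 14445/74 but 4⁴ = 256 reaches it, so n = 4.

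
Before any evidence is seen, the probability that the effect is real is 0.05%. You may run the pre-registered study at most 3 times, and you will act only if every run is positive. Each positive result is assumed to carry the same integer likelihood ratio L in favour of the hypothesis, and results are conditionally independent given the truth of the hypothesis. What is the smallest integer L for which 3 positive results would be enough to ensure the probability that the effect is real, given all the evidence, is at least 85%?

Prior odds = 0.0005/0.9995 = 1/1999.
Target odds = 0.85/0.15 = 17/3.
Need L³ ≥ 17/3 ÷ (1/1999) = 33983/3.
22³ = 10648 < 33983/3 ≤ 12167 = 23³, so L = 23.

23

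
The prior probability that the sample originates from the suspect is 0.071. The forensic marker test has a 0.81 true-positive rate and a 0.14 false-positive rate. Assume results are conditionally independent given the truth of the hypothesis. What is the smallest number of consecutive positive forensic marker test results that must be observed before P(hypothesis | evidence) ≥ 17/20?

Prior odds: 0.071 ÷ 0.929 = 71/929.
Likelihood ratio of a positive result = 0.81/0.14 = 81/14.
Target posterior odds = 0.85/0.15 = 17/3.
Require (81/14)ⁿ ≥ 17/3 ÷ (71/929) = 15793/213.
(81/14)² = 6561/196 falls short of 15793/213 but (81/14)³ = 531441/2744 reaches it, so n = 3.

3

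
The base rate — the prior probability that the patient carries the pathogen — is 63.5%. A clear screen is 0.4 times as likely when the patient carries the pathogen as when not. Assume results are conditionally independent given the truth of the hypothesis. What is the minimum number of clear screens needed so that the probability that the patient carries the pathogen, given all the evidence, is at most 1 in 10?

Prior odds: 0.635 ÷ 0.365 = 127/73.
Likelihood ratio per clear screen = 0.4.
Target odds: 0.1 ÷ 0.9 = 1/9.
Require 0.4ⁿ ≤ 1/9 ÷ (127/73) = 73/1143.
0.4³ = 0.064 is still above 73/1143 but 0.4⁴ = 0.0256 is at or below it, so n = 4.

4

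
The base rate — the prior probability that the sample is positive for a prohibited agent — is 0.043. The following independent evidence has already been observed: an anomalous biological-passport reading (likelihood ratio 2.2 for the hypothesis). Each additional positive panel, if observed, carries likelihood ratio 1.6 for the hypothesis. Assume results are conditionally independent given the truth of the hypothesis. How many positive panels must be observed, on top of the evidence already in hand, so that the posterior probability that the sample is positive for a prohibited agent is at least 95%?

Prior odds = 0.043/0.957 = 43/957.
Bayes factor of the evidence already in hand = 2.2.
Odds after that evidence = (43/957) × 2.2 = 43/435.
Target odds = 0.95/0.05 = 19.
Need 1.6ⁿ ≥ 19 ÷ (43/435) = 8265/43.
1.6¹¹ ≈175.922 falls short of 8265/43 but 1.6¹² ≈281.475 reaches it, so n = 12.

12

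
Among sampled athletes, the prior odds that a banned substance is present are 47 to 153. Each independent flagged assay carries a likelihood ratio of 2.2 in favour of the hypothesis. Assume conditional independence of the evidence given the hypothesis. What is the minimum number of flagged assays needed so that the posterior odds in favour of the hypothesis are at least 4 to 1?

4

Prior odds = 47/153.
Likelihood ratio per flagged assay = 2.2.
Target odds = 4.
Require 2.2ⁿ ≥ 4 ÷ (47/153) = 612/47.
2.2³ = 10.648 falls short of 612/47 but 2.2⁴ = 23.4256 reaches it, so n = 4.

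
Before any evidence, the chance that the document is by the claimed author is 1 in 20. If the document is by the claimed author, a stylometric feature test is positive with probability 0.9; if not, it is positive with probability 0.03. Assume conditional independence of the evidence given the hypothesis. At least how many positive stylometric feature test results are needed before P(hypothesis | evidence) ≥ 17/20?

2

Prior odds = 0.05/0.95 = 1/19.
Likelihood ratio of a positive = 0.9/0.03 = 30.
Target posterior odds = 0.85/0.15 = 17/3.
Need (1/19) × 30ⁿ ≥ 17/3, i.e. 30ⁿ ≥ 323/3.
30¹ = 30 falls short of 323/3 but 30² = 900 reaches it, so n = 2.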